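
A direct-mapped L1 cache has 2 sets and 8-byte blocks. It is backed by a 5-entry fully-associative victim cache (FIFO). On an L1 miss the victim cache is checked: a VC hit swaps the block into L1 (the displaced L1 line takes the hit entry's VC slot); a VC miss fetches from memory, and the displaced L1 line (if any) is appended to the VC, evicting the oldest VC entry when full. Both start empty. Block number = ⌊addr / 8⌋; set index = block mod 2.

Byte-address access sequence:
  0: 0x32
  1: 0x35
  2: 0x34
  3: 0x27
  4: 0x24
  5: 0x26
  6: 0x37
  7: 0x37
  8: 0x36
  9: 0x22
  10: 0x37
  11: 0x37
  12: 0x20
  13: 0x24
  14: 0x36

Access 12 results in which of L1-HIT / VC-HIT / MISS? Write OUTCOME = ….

  [0] addr=0x32 blk=6 s=0: MISS | VC []
  [1] addr=0x35 blk=6 s=0: L1-HIT | VC []
  [2] addr=0x34 blk=6 s=0: L1-HIT | VC []
  [3] addr=0x27 blk=4 s=0: MISS | VC [6]
  [4] addr=0x24 blk=4 s=0: L1-HIT | VC [6]
  [5] addr=0x26 blk=4 s=0: L1-HIT | VC [6]
  [6] addr=0x37 blk=6 s=0: VC-HIT | VC [4]
  [7] addr=0x37 blk=6 s=0: L1-HIT | VC [4]
  [8] addr=0x36 blk=6 s=0: L1-HIT | VC [4]
  [9] addr=0x22 blk=4 s=0: VC-HIT | VC [6]
  [10] addr=0x37 blk=6 s=0: VC-HIT | VC [4]
  [11] addr=0x37 blk=6 s=0: L1-HIT | VC [4]
  [12] addr=0x20 blk=4 s=0: VC-HIT | VC [6]
  [13] addr=0x24 blk=4 s=0: L1-HIT | VC [6]
  [14] addr=0x36 blk=6 s=0: VC-HIT | VC [4]

OUTCOME = VC-HIT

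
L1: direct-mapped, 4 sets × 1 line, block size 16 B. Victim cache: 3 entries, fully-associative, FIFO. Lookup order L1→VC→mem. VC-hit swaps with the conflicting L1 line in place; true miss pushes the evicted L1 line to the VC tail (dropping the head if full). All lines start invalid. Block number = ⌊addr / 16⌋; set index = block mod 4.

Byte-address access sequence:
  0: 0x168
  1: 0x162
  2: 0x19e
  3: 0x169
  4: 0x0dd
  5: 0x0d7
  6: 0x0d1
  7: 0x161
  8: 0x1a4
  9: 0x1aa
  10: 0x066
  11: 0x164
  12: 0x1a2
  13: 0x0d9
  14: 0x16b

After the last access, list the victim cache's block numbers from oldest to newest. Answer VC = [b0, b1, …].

VC = [25, 6, 26]

  [0] addr=0x168 blk=22 s=2: MISS | VC []
  [1] addr=0x162 blk=22 s=2: L1-HIT | VC []
  [2] addr=0x19e blk=25 s=1: MISS | VC []
  [3] addr=0x169 blk=22 s=2: L1-HIT | VC []
  [4] addr=0xdd blk=13 s=1: MISS | VC [25]
  [5] addr=0xd7 blk=13 s=1: L1-HIT | VC [25]
  [6] addr=0xd1 blk=13 s=1: L1-HIT | VC [25]
  [7] addr=0x161 blk=22 s=2: L1-HIT | VC [25]
  [8] addr=0x1a4 blk=26 s=2: MISS | VC [25, 22]
  [9] addr=0x1aa blk=26 s=2: L1-HIT | VC [25, 22]
  [10] addr=0x66 blk=6 s=2: MISS | VC [25, 22, 26]
  [11] addr=0x164 blk=22 s=2: VC-HIT | VC [25, 6, 26]
  [12] addr=0x1a2 blk=26 s=2: VC-HIT | VC [25, 6, 22]
  [13] addr=0xd9 blk=13 s=1: L1-HIT | VC [25, 6, 22]
  [14] addr=0x16b blk=22 s=2: VC-HIT | VC [25, 6, 26]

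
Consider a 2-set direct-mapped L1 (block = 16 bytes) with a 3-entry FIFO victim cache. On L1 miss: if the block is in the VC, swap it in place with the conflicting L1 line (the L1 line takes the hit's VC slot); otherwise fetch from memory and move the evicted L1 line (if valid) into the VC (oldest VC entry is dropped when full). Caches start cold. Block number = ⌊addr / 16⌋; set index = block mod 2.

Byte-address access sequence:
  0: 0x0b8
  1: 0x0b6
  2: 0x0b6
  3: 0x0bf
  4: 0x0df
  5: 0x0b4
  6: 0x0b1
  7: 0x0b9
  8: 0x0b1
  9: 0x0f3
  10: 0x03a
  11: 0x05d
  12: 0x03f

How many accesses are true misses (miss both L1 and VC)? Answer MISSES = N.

MISSES = 5

  [0] addr=0xb8 blk=11 s=1: MISS | VC []
  [1] addr=0xb6 blk=11 s=1: L1-HIT | VC []
  [2] addr=0xb6 blk=11 s=1: L1-HIT | VC []
  [3] addr=0xbf blk=11 s=1: L1-HIT | VC []
  [4] addr=0xdf blk=13 s=1: MISS | VC [11]
  [5] addr=0xb4 blk=11 s=1: VC-HIT | VC [13]
  [6] addr=0xb1 blk=11 s=1: L1-HIT | VC [13]
  [7] addr=0xb9 blk=11 s=1: L1-HIT | VC [13]
  [8] addr=0xb1 blk=11 s=1: L1-HIT | VC [13]
  [9] addr=0xf3 blk=15 s=1: MISS | VC [13, 11]
  [10] addr=0x3a blk=3 s=1: MISS | VC [13, 11, 15]
  [11] addr=0x5d blk=5 s=1: MISS | VC [11, 15, 3]
  [12] addr=0x3f blk=3 s=1: VC-HIT | VC [11, 15, 5]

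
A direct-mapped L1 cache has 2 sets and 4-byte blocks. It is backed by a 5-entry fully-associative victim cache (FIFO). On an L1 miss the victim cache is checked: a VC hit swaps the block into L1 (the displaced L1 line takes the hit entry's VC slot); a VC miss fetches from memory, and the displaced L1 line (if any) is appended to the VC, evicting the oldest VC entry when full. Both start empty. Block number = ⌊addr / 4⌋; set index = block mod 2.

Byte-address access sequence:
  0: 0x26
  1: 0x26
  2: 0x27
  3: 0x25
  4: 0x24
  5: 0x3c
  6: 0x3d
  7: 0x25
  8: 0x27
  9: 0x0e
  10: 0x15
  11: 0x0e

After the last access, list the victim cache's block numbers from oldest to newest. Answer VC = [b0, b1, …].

#0 0x26→b9/s1 MISS; vc=[]
#1 0x26→b9/s1 L1-HIT; vc=[]
#2 0x27→b9/s1 L1-HIT; vc=[]
#3 0x25→b9/s1 L1-HIT; vc=[]
#4 0x24→b9/s1 L1-HIT; vc=[]
#5 0x3c→b15/s1 MISS; vc=[9]
#6 0x3d→b15/s1 L1-HIT; vc=[9]
#7 0x25→b9/s1 VC-HIT; vc=[15]
#8 0x27→b9/s1 L1-HIT; vc=[15]
#9 0xe→b3/s1 MISS; vc=[15,9]
#10 0x15→b5/s1 MISS; vc=[15,9,3]
#11 0xe→b3/s1 VC-HIT; vc=[15,9,5]

VC = [15, 9, 5]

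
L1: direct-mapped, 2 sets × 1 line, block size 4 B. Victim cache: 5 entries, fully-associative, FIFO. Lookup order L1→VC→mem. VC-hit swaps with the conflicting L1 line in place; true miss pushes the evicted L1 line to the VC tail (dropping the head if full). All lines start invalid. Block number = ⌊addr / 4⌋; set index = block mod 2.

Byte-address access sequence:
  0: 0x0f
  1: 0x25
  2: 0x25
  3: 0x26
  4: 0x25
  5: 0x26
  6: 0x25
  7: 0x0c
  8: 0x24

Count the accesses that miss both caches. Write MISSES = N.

MISSES = 2

#0 0xf→b3/s1 MISS; vc=[]
#1 0x25→b9/s1 MISS; vc=[3]
#2 0x25→b9/s1 L1-HIT; vc=[3]
#3 0x26→b9/s1 L1-HIT; vc=[3]
#4 0x25→b9/s1 L1-HIT; vc=[3]
#5 0x26→b9/s1 L1-HIT; vc=[3]
#6 0x25→b9/s1 L1-HIT; vc=[3]
#7 0xc→b3/s1 VC-HIT; vc=[9]
#8 0x24→b9/s1 VC-HIT; vc=[3]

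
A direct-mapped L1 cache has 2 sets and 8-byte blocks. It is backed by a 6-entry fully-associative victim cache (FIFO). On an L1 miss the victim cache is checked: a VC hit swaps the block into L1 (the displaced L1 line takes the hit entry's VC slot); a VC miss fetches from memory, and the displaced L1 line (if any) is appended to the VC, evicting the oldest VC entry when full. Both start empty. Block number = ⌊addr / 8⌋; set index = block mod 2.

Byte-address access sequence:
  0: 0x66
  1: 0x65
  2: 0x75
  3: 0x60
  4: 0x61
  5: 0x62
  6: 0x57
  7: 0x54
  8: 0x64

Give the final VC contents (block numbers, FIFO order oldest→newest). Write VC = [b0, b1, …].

VC = [14, 10]

  [0] addr=0x66 blk=12 s=0: MISS | VC []
  [1] addr=0x65 blk=12 s=0: L1-HIT | VC []
  [2] addr=0x75 blk=14 s=0: MISS | VC [12]
  [3] addr=0x60 blk=12 s=0: VC-HIT | VC [14]
  [4] addr=0x61 blk=12 s=0: L1-HIT | VC [14]
  [5] addr=0x62 blk=12 s=0: L1-HIT | VC [14]
  [6] addr=0x57 blk=10 s=0: MISS | VC [14, 12]
  [7] addr=0x54 blk=10 s=0: L1-HIT | VC [14, 12]
  [8] addr=0x64 blk=12 s=0: VC-HIT | VC [14, 10]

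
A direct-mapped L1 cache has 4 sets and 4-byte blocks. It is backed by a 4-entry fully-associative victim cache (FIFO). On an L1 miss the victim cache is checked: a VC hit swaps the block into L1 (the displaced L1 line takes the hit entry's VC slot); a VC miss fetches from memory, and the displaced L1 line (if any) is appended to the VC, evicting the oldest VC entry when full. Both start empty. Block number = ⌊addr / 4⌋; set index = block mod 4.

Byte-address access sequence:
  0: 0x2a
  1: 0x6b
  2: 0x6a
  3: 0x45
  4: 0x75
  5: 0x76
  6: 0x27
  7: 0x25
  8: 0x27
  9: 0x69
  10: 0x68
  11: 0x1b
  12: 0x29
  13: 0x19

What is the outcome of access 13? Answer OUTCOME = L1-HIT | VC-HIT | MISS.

#0 0x2a→b10/s2 MISS; vc=[]
#1 0x6b→b26/s2 MISS; vc=[10]
#2 0x6a→b26/s2 L1-HIT; vc=[10]
#3 0x45→b17/s1 MISS; vc=[10]
#4 0x75→b29/s1 MISS; vc=[10,17]
#5 0x76→b29/s1 L1-HIT; vc=[10,17]
#6 0x27→b9/s1 MISS; vc=[10,17,29]
#7 0x25→b9/s1 L1-HIT; vc=[10,17,29]
#8 0x27→b9/s1 L1-HIT; vc=[10,17,29]
#9 0x69→b26/s2 L1-HIT; vc=[10,17,29]
#10 0x68→b26/s2 L1-HIT; vc=[10,17,29]
#11 0x1b→b6/s2 MISS; vc=[10,17,29,26]
#12 0x29→b10/s2 VC-HIT; vc=[6,17,29,26]
#13 0x19→b6/s2 VC-HIT; vc=[10,17,29,26]

OUTCOME = VC-HIT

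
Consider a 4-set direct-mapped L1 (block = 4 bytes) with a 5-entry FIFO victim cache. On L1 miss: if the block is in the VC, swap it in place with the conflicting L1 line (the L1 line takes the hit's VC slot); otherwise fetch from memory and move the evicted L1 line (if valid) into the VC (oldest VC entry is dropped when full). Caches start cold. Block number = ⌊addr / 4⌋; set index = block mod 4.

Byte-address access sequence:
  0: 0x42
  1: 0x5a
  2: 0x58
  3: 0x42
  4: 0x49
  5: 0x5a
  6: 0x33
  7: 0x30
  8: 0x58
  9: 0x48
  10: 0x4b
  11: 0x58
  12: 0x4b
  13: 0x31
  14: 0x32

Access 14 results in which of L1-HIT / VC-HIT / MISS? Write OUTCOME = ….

#0 0x42→b16/s0 MISS; vc=[]
#1 0x5a→b22/s2 MISS; vc=[]
#2 0x58→b22/s2 L1-HIT; vc=[]
#3 0x42→b16/s0 L1-HIT; vc=[]
#4 0x49→b18/s2 MISS; vc=[22]
#5 0x5a→b22/s2 VC-HIT; vc=[18]
#6 0x33→b12/s0 MISS; vc=[18,16]
#7 0x30→b12/s0 L1-HIT; vc=[18,16]
#8 0x58→b22/s2 L1-HIT; vc=[18,16]
#9 0x48→b18/s2 VC-HIT; vc=[22,16]
#10 0x4b→b18/s2 L1-HIT; vc=[22,16]
#11 0x58→b22/s2 VC-HIT; vc=[18,16]
#12 0x4b→b18/s2 VC-HIT; vc=[22,16]
#13 0x31→b12/s0 L1-HIT; vc=[22,16]
#14 0x32→b12/s0 L1-HIT; vc=[22,16]

OUTCOME = L1-HIT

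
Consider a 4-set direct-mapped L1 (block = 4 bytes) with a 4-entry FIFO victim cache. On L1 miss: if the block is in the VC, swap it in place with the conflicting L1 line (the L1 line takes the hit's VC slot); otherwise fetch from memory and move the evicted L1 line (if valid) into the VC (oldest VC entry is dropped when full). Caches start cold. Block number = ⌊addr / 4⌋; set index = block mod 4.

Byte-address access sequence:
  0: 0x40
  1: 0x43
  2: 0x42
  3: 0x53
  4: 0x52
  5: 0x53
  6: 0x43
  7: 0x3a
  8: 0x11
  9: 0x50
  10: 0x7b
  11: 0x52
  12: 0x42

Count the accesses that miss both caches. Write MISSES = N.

MISSES = 5

#0 0x40→b16/s0 MISS; vc=[]
#1 0x43→b16/s0 L1-HIT; vc=[]
#2 0x42→b16/s0 L1-HIT; vc=[]
#3 0x53→b20/s0 MISS; vc=[16]
#4 0x52→b20/s0 L1-HIT; vc=[16]
#5 0x53→b20/s0 L1-HIT; vc=[16]
#6 0x43→b16/s0 VC-HIT; vc=[20]
#7 0x3a→b14/s2 MISS; vc=[20]
#8 0x11→b4/s0 MISS; vc=[20,16]
#9 0x50→b20/s0 VC-HIT; vc=[4,16]
#10 0x7b→b30/s2 MISS; vc=[4,16,14]
#11 0x52→b20/s0 L1-HIT; vc=[4,16,14]
#12 0x42→b16/s0 VC-HIT; vc=[4,20,14]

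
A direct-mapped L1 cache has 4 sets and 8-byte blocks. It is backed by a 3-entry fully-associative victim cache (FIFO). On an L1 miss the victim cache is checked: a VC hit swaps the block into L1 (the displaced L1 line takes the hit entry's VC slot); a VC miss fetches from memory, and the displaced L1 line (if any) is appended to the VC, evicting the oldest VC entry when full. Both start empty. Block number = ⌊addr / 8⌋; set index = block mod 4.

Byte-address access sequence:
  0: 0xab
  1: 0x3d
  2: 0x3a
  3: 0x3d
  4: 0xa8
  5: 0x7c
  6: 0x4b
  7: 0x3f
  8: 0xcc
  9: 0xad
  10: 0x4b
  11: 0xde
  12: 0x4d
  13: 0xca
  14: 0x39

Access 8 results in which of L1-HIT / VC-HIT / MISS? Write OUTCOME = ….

OUTCOME = MISS

#0 0xab→b21/s1 MISS; vc=[]
#1 0x3d→b7/s3 MISS; vc=[]
#2 0x3a→b7/s3 L1-HIT; vc=[]
#3 0x3d→b7/s3 L1-HIT; vc=[]
#4 0xa8→b21/s1 L1-HIT; vc=[]
#5 0x7c→b15/s3 MISS; vc=[7]
#6 0x4b→b9/s1 MISS; vc=[7,21]
#7 0x3f→b7/s3 VC-HIT; vc=[15,21]
#8 0xcc→b25/s1 MISS; vc=[15,21,9]
#9 0xad→b21/s1 VC-HIT; vc=[15,25,9]
#10 0x4b→b9/s1 VC-HIT; vc=[15,25,21]
#11 0xde→b27/s3 MISS; vc=[25,21,7]
#12 0x4d→b9/s1 L1-HIT; vc=[25,21,7]
#13 0xca→b25/s1 VC-HIT; vc=[9,21,7]
#14 0x39→b7/s3 VC-HIT; vc=[9,21,27]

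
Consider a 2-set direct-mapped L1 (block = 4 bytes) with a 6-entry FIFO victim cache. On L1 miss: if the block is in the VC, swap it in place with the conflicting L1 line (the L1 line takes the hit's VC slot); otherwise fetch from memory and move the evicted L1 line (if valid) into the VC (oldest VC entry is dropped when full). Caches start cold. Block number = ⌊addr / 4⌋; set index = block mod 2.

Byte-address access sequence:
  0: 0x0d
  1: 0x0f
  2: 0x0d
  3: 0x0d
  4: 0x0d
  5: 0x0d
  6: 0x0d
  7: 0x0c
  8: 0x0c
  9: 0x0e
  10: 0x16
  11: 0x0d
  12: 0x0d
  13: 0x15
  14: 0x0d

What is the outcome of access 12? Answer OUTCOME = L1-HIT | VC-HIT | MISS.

0: 0xd (blk 3, set 1) → MISS  vc=[]
1: 0xf (blk 3, set 1) → L1-HIT  vc=[]
2: 0xd (blk 3, set 1) → L1-HIT  vc=[]
3: 0xd (blk 3, set 1) → L1-HIT  vc=[]
4: 0xd (blk 3, set 1) → L1-HIT  vc=[]
5: 0xd (blk 3, set 1) → L1-HIT  vc=[]
6: 0xd (blk 3, set 1) → L1-HIT  vc=[]
7: 0xc (blk 3, set 1) → L1-HIT  vc=[]
8: 0xc (blk 3, set 1) → L1-HIT  vc=[]
9: 0xe (blk 3, set 1) → L1-HIT  vc=[]
10: 0x16 (blk 5, set 1) → MISS  vc=[3]
11: 0xd (blk 3, set 1) → VC-HIT  vc=[5]
12: 0xd (blk 3, set 1) → L1-HIT  vc=[5]
13: 0x15 (blk 5, set 1) → VC-HIT  vc=[3]
14: 0xd (blk 3, set 1) → VC-HIT  vc=[5]

OUTCOME = L1-HIT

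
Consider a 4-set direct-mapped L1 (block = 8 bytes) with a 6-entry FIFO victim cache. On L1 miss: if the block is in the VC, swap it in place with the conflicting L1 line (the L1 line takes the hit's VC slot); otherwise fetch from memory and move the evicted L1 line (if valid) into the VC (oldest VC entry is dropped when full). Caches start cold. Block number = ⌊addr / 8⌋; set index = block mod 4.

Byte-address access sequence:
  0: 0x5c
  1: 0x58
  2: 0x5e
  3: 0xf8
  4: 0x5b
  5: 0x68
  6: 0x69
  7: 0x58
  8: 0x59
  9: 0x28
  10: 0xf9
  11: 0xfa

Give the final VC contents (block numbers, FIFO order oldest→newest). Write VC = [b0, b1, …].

VC = [11, 13]

0: 0x5c (blk 11, set 3) → MISS  vc=[]
1: 0x58 (blk 11, set 3) → L1-HIT  vc=[]
2: 0x5e (blk 11, set 3) → L1-HIT  vc=[]
3: 0xf8 (blk 31, set 3) → MISS  vc=[11]
4: 0x5b (blk 11, set 3) → VC-HIT  vc=[31]
5: 0x68 (blk 13, set 1) → MISS  vc=[31]
6: 0x69 (blk 13, set 1) → L1-HIT  vc=[31]
7: 0x58 (blk 11, set 3) → L1-HIT  vc=[31]
8: 0x59 (blk 11, set 3) → L1-HIT  vc=[31]
9: 0x28 (blk 5, set 1) → MISS  vc=[31, 13]
10: 0xf9 (blk 31, set 3) → VC-HIT  vc=[11, 13]
11: 0xfa (blk 31, set 3) → L1-HIT  vc=[11, 13]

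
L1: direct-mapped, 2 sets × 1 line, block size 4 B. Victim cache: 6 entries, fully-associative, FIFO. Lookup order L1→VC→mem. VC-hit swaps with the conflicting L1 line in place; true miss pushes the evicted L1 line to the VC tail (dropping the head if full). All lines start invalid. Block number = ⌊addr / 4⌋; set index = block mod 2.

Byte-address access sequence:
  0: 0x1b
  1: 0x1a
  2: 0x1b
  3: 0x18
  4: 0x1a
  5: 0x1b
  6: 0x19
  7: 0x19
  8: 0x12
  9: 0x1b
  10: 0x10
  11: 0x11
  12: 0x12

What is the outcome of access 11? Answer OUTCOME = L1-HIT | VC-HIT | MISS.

OUTCOME = L1-HIT

  [0] addr=0x1b blk=6 s=0: MISS | VC []
  [1] addr=0x1a blk=6 s=0: L1-HIT | VC []
  [2] addr=0x1b blk=6 s=0: L1-HIT | VC []
  [3] addr=0x18 blk=6 s=0: L1-HIT | VC []
  [4] addr=0x1a blk=6 s=0: L1-HIT | VC []
  [5] addr=0x1b blk=6 s=0: L1-HIT | VC []
  [6] addr=0x19 blk=6 s=0: L1-HIT | VC []
  [7] addr=0x19 blk=6 s=0: L1-HIT | VC []
  [8] addr=0x12 blk=4 s=0: MISS | VC [6]
  [9] addr=0x1b blk=6 s=0: VC-HIT | VC [4]
  [10] addr=0x10 blk=4 s=0: VC-HIT | VC [6]
  [11] addr=0x11 blk=4 s=0: L1-HIT | VC [6]
  [12] addr=0x12 blk=4 s=0: L1-HIT | VC [6]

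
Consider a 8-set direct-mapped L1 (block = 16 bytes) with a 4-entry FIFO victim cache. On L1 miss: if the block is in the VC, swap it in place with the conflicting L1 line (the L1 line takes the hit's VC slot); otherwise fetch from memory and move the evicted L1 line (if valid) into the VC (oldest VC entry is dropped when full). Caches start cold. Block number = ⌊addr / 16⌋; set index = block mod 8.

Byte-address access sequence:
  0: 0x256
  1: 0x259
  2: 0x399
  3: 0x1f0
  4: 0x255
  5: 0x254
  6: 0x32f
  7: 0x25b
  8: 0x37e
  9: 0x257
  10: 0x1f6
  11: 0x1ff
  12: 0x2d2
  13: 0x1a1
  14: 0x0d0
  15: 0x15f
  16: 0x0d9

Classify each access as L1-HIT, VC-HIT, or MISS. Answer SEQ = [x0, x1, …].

#0 0x256→b37/s5 MISS; vc=[]
#1 0x259→b37/s5 L1-HIT; vc=[]
#2 0x399→b57/s1 MISS; vc=[]
#3 0x1f0→b31/s7 MISS; vc=[]
#4 0x255→b37/s5 L1-HIT; vc=[]
#5 0x254→b37/s5 L1-HIT; vc=[]
#6 0x32f→b50/s2 MISS; vc=[]
#7 0x25b→b37/s5 L1-HIT; vc=[]
#8 0x37e→b55/s7 MISS; vc=[31]
#9 0x257→b37/s5 L1-HIT; vc=[31]
#10 0x1f6→b31/s7 VC-HIT; vc=[55]
#11 0x1ff→b31/s7 L1-HIT; vc=[55]
#12 0x2d2→b45/s5 MISS; vc=[55,37]
#13 0x1a1→b26/s2 MISS; vc=[55,37,50]
#14 0xd0→b13/s5 MISS; vc=[55,37,50,45]
#15 0x15f→b21/s5 MISS; vc=[37,50,45,13]
#16 0xd9→b13/s5 VC-HIT; vc=[37,50,45,21]

SEQ = [MISS, L1-HIT, MISS, MISS, L1-HIT, L1-HIT, MISS, L1-HIT, MISS, L1-HIT, VC-HIT, L1-HIT, MISS, MISS, MISS, MISS, VC-HIT]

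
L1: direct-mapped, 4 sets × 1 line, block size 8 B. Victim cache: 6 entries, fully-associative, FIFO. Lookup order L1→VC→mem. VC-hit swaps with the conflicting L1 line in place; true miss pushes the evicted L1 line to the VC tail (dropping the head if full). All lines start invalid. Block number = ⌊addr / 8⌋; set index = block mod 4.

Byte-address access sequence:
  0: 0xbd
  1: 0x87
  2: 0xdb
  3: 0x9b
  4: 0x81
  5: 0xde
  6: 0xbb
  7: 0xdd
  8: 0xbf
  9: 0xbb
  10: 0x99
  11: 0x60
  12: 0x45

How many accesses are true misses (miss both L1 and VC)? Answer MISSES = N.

MISSES = 6

  [0] addr=0xbd blk=23 s=3: MISS | VC []
  [1] addr=0x87 blk=16 s=0: MISS | VC []
  [2] addr=0xdb blk=27 s=3: MISS | VC [23]
  [3] addr=0x9b blk=19 s=3: MISS | VC [23, 27]
  [4] addr=0x81 blk=16 s=0: L1-HIT | VC [23, 27]
  [5] addr=0xde blk=27 s=3: VC-HIT | VC [23, 19]
  [6] addr=0xbb blk=23 s=3: VC-HIT | VC [27, 19]
  [7] addr=0xdd blk=27 s=3: VC-HIT | VC [23, 19]
  [8] addr=0xbf blk=23 s=3: VC-HIT | VC [27, 19]
  [9] addr=0xbb blk=23 s=3: L1-HIT | VC [27, 19]
  [10] addr=0x99 blk=19 s=3: VC-HIT | VC [27, 23]
  [11] addr=0x60 blk=12 s=0: MISS | VC [27, 23, 16]
  [12] addr=0x45 blk=8 s=0: MISS | VC [27, 23, 16, 12]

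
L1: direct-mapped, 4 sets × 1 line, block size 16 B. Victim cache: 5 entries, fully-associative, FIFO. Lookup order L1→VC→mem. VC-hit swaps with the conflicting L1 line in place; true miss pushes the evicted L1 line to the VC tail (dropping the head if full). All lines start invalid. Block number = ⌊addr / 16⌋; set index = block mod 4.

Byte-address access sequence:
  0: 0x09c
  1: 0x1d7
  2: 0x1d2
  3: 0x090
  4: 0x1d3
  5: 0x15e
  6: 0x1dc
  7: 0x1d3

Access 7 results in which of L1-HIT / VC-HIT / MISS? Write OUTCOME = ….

OUTCOME = L1-HIT

0: 0x9c (blk 9, set 1) → MISS  vc=[]
1: 0x1d7 (blk 29, set 1) → MISS  vc=[9]
2: 0x1d2 (blk 29, set 1) → L1-HIT  vc=[9]
3: 0x90 (blk 9, set 1) → VC-HIT  vc=[29]
4: 0x1d3 (blk 29, set 1) → VC-HIT  vc=[9]
5: 0x15e (blk 21, set 1) → MISS  vc=[9, 29]
6: 0x1dc (blk 29, set 1) → VC-HIT  vc=[9, 21]
7: 0x1d3 (blk 29, set 1) → L1-HIT  vc=[9, 21]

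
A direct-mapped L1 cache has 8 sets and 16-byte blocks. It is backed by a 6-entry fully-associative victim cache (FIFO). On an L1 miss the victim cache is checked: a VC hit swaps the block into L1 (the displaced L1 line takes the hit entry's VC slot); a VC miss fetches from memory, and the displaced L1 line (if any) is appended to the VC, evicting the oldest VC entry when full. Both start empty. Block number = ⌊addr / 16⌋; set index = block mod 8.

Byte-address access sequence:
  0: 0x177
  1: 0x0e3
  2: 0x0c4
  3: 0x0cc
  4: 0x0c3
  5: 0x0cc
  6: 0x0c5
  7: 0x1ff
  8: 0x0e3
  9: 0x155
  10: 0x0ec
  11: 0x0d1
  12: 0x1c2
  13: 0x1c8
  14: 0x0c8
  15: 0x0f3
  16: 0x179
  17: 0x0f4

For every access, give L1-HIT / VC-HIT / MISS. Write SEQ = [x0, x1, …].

0: 0x177 (blk 23, set 7) → MISS  vc=[]
1: 0xe3 (blk 14, set 6) → MISS  vc=[]
2: 0xc4 (blk 12, set 4) → MISS  vc=[]
3: 0xcc (blk 12, set 4) → L1-HIT  vc=[]
4: 0xc3 (blk 12, set 4) → L1-HIT  vc=[]
5: 0xcc (blk 12, set 4) → L1-HIT  vc=[]
6: 0xc5 (blk 12, set 4) → L1-HIT  vc=[]
7: 0x1ff (blk 31, set 7) → MISS  vc=[23]
8: 0xe3 (blk 14, set 6) → L1-HIT  vc=[23]
9: 0x155 (blk 21, set 5) → MISS  vc=[23]
10: 0xec (blk 14, set 6) → L1-HIT  vc=[23]
11: 0xd1 (blk 13, set 5) → MISS  vc=[23, 21]
12: 0x1c2 (blk 28, set 4) → MISS  vc=[23, 21, 12]
13: 0x1c8 (blk 28, set 4) → L1-HIT  vc=[23, 21, 12]
14: 0xc8 (blk 12, set 4) → VC-HIT  vc=[23, 21, 28]
15: 0xf3 (blk 15, set 7) → MISS  vc=[23, 21, 28, 31]
16: 0x179 (blk 23, set 7) → VC-HIT  vc=[15, 21, 28, 31]
17: 0xf4 (blk 15, set 7) → VC-HIT  vc=[23, 21, 28, 31]

SEQ = [MISS, MISS, MISS, L1-HIT, L1-HIT, L1-HIT, L1-HIT, MISS, L1-HIT, MISS, L1-HIT, MISS, MISS, L1-HIT, VC-HIT, MISS, VC-HIT, VC-HIT]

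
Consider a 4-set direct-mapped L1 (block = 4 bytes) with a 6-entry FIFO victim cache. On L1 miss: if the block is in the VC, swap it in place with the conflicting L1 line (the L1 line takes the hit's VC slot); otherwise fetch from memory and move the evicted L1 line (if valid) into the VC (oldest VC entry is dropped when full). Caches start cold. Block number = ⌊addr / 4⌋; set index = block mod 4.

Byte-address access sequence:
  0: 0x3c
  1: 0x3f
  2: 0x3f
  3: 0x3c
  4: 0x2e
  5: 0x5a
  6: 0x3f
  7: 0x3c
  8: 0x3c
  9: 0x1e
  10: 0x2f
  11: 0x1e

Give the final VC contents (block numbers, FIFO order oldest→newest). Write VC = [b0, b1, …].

#0 0x3c→b15/s3 MISS; vc=[]
#1 0x3f→b15/s3 L1-HIT; vc=[]
#2 0x3f→b15/s3 L1-HIT; vc=[]
#3 0x3c→b15/s3 L1-HIT; vc=[]
#4 0x2e→b11/s3 MISS; vc=[15]
#5 0x5a→b22/s2 MISS; vc=[15]
#6 0x3f→b15/s3 VC-HIT; vc=[11]
#7 0x3c→b15/s3 L1-HIT; vc=[11]
#8 0x3c→b15/s3 L1-HIT; vc=[11]
#9 0x1e→b7/s3 MISS; vc=[11,15]
#10 0x2f→b11/s3 VC-HIT; vc=[7,15]
#11 0x1e→b7/s3 VC-HIT; vc=[11,15]

VC = [11, 15]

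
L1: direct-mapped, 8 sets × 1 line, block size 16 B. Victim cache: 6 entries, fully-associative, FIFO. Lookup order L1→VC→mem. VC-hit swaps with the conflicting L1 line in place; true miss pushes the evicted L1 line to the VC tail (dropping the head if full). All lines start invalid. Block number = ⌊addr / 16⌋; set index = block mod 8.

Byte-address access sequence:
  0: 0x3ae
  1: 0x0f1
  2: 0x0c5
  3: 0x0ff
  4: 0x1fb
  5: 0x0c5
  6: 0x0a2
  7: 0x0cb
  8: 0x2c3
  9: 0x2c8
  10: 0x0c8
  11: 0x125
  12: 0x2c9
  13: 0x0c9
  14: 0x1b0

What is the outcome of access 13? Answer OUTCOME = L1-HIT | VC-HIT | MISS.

OUTCOME = VC-HIT

#0 0x3ae→b58/s2 MISS; vc=[]
#1 0xf1→b15/s7 MISS; vc=[]
#2 0xc5→b12/s4 MISS; vc=[]
#3 0xff→b15/s7 L1-HIT; vc=[]
#4 0x1fb→b31/s7 MISS; vc=[15]
#5 0xc5→b12/s4 L1-HIT; vc=[15]
#6 0xa2→b10/s2 MISS; vc=[15,58]
#7 0xcb→b12/s4 L1-HIT; vc=[15,58]
#8 0x2c3→b44/s4 MISS; vc=[15,58,12]
#9 0x2c8→b44/s4 L1-HIT; vc=[15,58,12]
#10 0xc8→b12/s4 VC-HIT; vc=[15,58,44]
#11 0x125→b18/s2 MISS; vc=[15,58,44,10]
#12 0x2c9→b44/s4 VC-HIT; vc=[15,58,12,10]
#13 0xc9→b12/s4 VC-HIT; vc=[15,58,44,10]
#14 0x1b0→b27/s3 MISS; vc=[15,58,44,10]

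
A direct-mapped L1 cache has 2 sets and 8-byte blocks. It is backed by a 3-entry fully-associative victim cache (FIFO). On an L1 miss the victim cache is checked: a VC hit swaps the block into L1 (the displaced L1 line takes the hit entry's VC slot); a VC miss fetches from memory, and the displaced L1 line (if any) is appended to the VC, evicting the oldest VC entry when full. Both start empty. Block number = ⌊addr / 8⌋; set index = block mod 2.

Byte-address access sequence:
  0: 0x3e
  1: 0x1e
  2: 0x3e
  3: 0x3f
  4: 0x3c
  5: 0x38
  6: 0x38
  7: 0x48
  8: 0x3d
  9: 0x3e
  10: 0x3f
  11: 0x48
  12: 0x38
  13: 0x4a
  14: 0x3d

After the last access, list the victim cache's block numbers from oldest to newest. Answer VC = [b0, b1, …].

VC = [3, 9]

#0 0x3e→b7/s1 MISS; vc=[]
#1 0x1e→b3/s1 MISS; vc=[7]
#2 0x3e→b7/s1 VC-HIT; vc=[3]
#3 0x3f→b7/s1 L1-HIT; vc=[3]
#4 0x3c→b7/s1 L1-HIT; vc=[3]
#5 0x38→b7/s1 L1-HIT; vc=[3]
#6 0x38→b7/s1 L1-HIT; vc=[3]
#7 0x48→b9/s1 MISS; vc=[3,7]
#8 0x3d→b7/s1 VC-HIT; vc=[3,9]
#9 0x3e→b7/s1 L1-HIT; vc=[3,9]
#10 0x3f→b7/s1 L1-HIT; vc=[3,9]
#11 0x48→b9/s1 VC-HIT; vc=[3,7]
#12 0x38→b7/s1 VC-HIT; vc=[3,9]
#13 0x4a→b9/s1 VC-HIT; vc=[3,7]
#14 0x3d→b7/s1 VC-HIT; vc=[3,9]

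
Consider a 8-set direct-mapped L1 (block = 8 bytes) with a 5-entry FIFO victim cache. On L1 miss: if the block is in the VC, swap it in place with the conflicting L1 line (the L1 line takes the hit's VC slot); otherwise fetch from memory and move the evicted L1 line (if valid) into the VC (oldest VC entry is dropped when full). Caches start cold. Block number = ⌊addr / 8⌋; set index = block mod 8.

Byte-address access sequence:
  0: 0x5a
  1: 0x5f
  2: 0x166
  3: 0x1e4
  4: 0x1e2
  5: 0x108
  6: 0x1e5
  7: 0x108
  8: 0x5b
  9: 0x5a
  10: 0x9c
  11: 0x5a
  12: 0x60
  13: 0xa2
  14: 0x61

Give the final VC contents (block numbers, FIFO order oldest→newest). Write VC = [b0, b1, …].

0: 0x5a (blk 11, set 3) → MISS  vc=[]
1: 0x5f (blk 11, set 3) → L1-HIT  vc=[]
2: 0x166 (blk 44, set 4) → MISS  vc=[]
3: 0x1e4 (blk 60, set 4) → MISS  vc=[44]
4: 0x1e2 (blk 60, set 4) → L1-HIT  vc=[44]
5: 0x108 (blk 33, set 1) → MISS  vc=[44]
6: 0x1e5 (blk 60, set 4) → L1-HIT  vc=[44]
7: 0x108 (blk 33, set 1) → L1-HIT  vc=[44]
8: 0x5b (blk 11, set 3) → L1-HIT  vc=[44]
9: 0x5a (blk 11, set 3) → L1-HIT  vc=[44]
10: 0x9c (blk 19, set 3) → MISS  vc=[44, 11]
11: 0x5a (blk 11, set 3) → VC-HIT  vc=[44, 19]
12: 0x60 (blk 12, set 4) → MISS  vc=[44, 19, 60]
13: 0xa2 (blk 20, set 4) → MISS  vc=[44, 19, 60, 12]
14: 0x61 (blk 12, set 4) → VC-HIT  vc=[44, 19, 60, 20]

VC = [44, 19, 60, 20]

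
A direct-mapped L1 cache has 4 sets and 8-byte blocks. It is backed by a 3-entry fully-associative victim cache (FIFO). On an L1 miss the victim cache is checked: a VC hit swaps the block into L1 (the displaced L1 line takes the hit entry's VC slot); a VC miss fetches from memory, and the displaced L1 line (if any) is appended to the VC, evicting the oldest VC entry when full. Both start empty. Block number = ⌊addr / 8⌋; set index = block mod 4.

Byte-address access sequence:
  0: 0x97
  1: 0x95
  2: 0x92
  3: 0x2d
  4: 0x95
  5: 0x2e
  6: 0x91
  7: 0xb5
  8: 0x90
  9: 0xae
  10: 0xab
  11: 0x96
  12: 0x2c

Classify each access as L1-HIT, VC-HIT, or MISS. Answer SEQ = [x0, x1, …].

#0 0x97→b18/s2 MISS; vc=[]
#1 0x95→b18/s2 L1-HIT; vc=[]
#2 0x92→b18/s2 L1-HIT; vc=[]
#3 0x2d→b5/s1 MISS; vc=[]
#4 0x95→b18/s2 L1-HIT; vc=[]
#5 0x2e→b5/s1 L1-HIT; vc=[]
#6 0x91→b18/s2 L1-HIT; vc=[]
#7 0xb5→b22/s2 MISS; vc=[18]
#8 0x90→b18/s2 VC-HIT; vc=[22]
#9 0xae→b21/s1 MISS; vc=[22,5]
#10 0xab→b21/s1 L1-HIT; vc=[22,5]
#11 0x96→b18/s2 L1-HIT; vc=[22,5]
#12 0x2c→b5/s1 VC-HIT; vc=[22,21]

SEQ = [MISS, L1-HIT, L1-HIT, MISS, L1-HIT, L1-HIT, L1-HIT, MISS, VC-HIT, MISS, L1-HIT, L1-HIT, VC-HIT]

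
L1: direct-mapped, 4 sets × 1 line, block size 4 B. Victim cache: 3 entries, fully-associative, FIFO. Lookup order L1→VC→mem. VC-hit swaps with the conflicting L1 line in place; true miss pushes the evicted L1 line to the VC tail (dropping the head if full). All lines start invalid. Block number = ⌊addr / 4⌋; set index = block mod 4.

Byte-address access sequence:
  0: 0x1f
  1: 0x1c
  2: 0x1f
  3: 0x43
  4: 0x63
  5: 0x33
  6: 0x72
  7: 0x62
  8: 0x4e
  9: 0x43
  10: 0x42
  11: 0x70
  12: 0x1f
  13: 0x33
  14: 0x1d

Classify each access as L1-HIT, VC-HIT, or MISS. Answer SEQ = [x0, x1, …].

SEQ = [MISS, L1-HIT, L1-HIT, MISS, MISS, MISS, MISS, VC-HIT, MISS, MISS, L1-HIT, MISS, VC-HIT, MISS, L1-HIT]

#0 0x1f→b7/s3 MISS; vc=[]
#1 0x1c→b7/s3 L1-HIT; vc=[]
#2 0x1f→b7/s3 L1-HIT; vc=[]
#3 0x43→b16/s0 MISS; vc=[]
#4 0x63→b24/s0 MISS; vc=[16]
#5 0x33→b12/s0 MISS; vc=[16,24]
#6 0x72→b28/s0 MISS; vc=[16,24,12]
#7 0x62→b24/s0 VC-HIT; vc=[16,28,12]
#8 0x4e→b19/s3 MISS; vc=[28,12,7]
#9 0x43→b16/s0 MISS; vc=[12,7,24]
#10 0x42→b16/s0 L1-HIT; vc=[12,7,24]
#11 0x70→b28/s0 MISS; vc=[7,24,16]
#12 0x1f→b7/s3 VC-HIT; vc=[19,24,16]
#13 0x33→b12/s0 MISS; vc=[24,16,28]
#14 0x1d→b7/s3 L1-HIT; vc=[24,16,28]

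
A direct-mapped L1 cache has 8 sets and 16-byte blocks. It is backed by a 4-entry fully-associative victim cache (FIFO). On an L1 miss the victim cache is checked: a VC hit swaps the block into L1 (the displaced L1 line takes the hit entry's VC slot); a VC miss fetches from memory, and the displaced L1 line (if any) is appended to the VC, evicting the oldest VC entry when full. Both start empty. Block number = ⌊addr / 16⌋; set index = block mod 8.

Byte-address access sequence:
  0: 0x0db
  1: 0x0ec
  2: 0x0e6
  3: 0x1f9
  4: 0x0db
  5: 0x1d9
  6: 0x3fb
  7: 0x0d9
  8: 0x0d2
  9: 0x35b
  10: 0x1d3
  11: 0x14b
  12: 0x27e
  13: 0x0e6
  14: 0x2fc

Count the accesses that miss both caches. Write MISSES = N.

0: 0xdb (blk 13, set 5) → MISS  vc=[]
1: 0xec (blk 14, set 6) → MISS  vc=[]
2: 0xe6 (blk 14, set 6) → L1-HIT  vc=[]
3: 0x1f9 (blk 31, set 7) → MISS  vc=[]
4: 0xdb (blk 13, set 5) → L1-HIT  vc=[]
5: 0x1d9 (blk 29, set 5) → MISS  vc=[13]
6: 0x3fb (blk 63, set 7) → MISS  vc=[13, 31]
7: 0xd9 (blk 13, set 5) → VC-HIT  vc=[29, 31]
8: 0xd2 (blk 13, set 5) → L1-HIT  vc=[29, 31]
9: 0x35b (blk 53, set 5) → MISS  vc=[29, 31, 13]
10: 0x1d3 (blk 29, set 5) → VC-HIT  vc=[53, 31, 13]
11: 0x14b (blk 20, set 4) → MISS  vc=[53, 31, 13]
12: 0x27e (blk 39, set 7) → MISS  vc=[53, 31, 13, 63]
13: 0xe6 (blk 14, set 6) → L1-HIT  vc=[53, 31, 13, 63]
14: 0x2fc (blk 47, set 7) → MISS  vc=[31, 13, 63, 39]

MISSES = 9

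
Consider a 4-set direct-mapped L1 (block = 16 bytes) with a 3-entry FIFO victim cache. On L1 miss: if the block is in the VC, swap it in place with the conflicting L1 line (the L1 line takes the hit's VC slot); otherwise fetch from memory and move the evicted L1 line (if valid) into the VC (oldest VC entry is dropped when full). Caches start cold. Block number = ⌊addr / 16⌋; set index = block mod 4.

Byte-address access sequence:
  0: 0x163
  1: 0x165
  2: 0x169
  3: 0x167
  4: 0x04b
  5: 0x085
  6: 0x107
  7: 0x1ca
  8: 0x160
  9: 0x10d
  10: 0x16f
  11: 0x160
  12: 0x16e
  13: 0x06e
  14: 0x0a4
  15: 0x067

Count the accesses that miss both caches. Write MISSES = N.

MISSES = 7

0: 0x163 (blk 22, set 2) → MISS  vc=[]
1: 0x165 (blk 22, set 2) → L1-HIT  vc=[]
2: 0x169 (blk 22, set 2) → L1-HIT  vc=[]
3: 0x167 (blk 22, set 2) → L1-HIT  vc=[]
4: 0x4b (blk 4, set 0) → MISS  vc=[]
5: 0x85 (blk 8, set 0) → MISS  vc=[4]
6: 0x107 (blk 16, set 0) → MISS  vc=[4, 8]
7: 0x1ca (blk 28, set 0) → MISS  vc=[4, 8, 16]
8: 0x160 (blk 22, set 2) → L1-HIT  vc=[4, 8, 16]
9: 0x10d (blk 16, set 0) → VC-HIT  vc=[4, 8, 28]
10: 0x16f (blk 22, set 2) → L1-HIT  vc=[4, 8, 28]
11: 0x160 (blk 22, set 2) → L1-HIT  vc=[4, 8, 28]
12: 0x16e (blk 22, set 2) → L1-HIT  vc=[4, 8, 28]
13: 0x6e (blk 6, set 2) → MISS  vc=[8, 28, 22]
14: 0xa4 (blk 10, set 2) → MISS  vc=[28, 22, 6]
15: 0x67 (blk 6, set 2) → VC-HIT  vc=[28, 22, 10]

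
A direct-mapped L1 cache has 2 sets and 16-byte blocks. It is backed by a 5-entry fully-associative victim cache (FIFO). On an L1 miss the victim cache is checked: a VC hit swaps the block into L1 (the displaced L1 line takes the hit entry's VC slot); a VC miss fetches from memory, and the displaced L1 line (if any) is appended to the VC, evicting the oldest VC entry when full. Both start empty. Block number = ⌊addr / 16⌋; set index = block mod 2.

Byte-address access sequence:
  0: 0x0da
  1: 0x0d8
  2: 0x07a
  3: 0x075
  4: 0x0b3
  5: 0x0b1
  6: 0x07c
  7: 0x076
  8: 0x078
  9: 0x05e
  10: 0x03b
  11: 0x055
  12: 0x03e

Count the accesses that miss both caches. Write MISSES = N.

MISSES = 5

  [0] addr=0xda blk=13 s=1: MISS | VC []
  [1] addr=0xd8 blk=13 s=1: L1-HIT | VC []
  [2] addr=0x7a blk=7 s=1: MISS | VC [13]
  [3] addr=0x75 blk=7 s=1: L1-HIT | VC [13]
  [4] addr=0xb3 blk=11 s=1: MISS | VC [13, 7]
  [5] addr=0xb1 blk=11 s=1: L1-HIT | VC [13, 7]
  [6] addr=0x7c blk=7 s=1: VC-HIT | VC [13, 11]
  [7] addr=0x76 blk=7 s=1: L1-HIT | VC [13, 11]
  [8] addr=0x78 blk=7 s=1: L1-HIT | VC [13, 11]
  [9] addr=0x5e blk=5 s=1: MISS | VC [13, 11, 7]
  [10] addr=0x3b blk=3 s=1: MISS | VC [13, 11, 7, 5]
  [11] addr=0x55 blk=5 s=1: VC-HIT | VC [13, 11, 7, 3]
  [12] addr=0x3e blk=3 s=1: VC-HIT | VC [13, 11, 7, 5]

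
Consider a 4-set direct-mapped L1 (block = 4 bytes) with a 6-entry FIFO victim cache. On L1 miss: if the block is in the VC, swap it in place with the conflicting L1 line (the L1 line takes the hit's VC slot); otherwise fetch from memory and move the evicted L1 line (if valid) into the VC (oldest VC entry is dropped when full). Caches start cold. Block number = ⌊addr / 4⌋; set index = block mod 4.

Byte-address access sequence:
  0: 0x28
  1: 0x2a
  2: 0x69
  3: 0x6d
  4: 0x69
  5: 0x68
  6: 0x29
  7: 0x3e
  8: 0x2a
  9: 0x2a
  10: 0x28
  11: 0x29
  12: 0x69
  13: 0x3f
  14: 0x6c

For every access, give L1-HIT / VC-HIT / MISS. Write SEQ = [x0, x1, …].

#0 0x28→b10/s2 MISS; vc=[]
#1 0x2a→b10/s2 L1-HIT; vc=[]
#2 0x69→b26/s2 MISS; vc=[10]
#3 0x6d→b27/s3 MISS; vc=[10]
#4 0x69→b26/s2 L1-HIT; vc=[10]
#5 0x68→b26/s2 L1-HIT; vc=[10]
#6 0x29→b10/s2 VC-HIT; vc=[26]
#7 0x3e→b15/s3 MISS; vc=[26,27]
#8 0x2a→b10/s2 L1-HIT; vc=[26,27]
#9 0x2a→b10/s2 L1-HIT; vc=[26,27]
#10 0x28→b10/s2 L1-HIT; vc=[26,27]
#11 0x29→b10/s2 L1-HIT; vc=[26,27]
#12 0x69→b26/s2 VC-HIT; vc=[10,27]
#13 0x3f→b15/s3 L1-HIT; vc=[10,27]
#14 0x6c→b27/s3 VC-HIT; vc=[10,15]

SEQ = [MISS, L1-HIT, MISS, MISS, L1-HIT, L1-HIT, VC-HIT, MISS, L1-HIT, L1-HIT, L1-HIT, L1-HIT, VC-HIT, L1-HIT, VC-HIT]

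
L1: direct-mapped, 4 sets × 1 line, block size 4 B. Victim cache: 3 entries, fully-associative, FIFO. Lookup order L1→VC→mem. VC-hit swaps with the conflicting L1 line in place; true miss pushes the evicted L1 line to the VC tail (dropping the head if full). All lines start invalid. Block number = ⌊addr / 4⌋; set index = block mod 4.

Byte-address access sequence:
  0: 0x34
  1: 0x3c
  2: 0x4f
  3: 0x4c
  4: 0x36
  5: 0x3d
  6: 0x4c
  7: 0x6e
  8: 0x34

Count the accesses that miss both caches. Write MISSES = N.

MISSES = 4

#0 0x34→b13/s1 MISS; vc=[]
#1 0x3c→b15/s3 MISS; vc=[]
#2 0x4f→b19/s3 MISS; vc=[15]
#3 0x4c→b19/s3 L1-HIT; vc=[15]
#4 0x36→b13/s1 L1-HIT; vc=[15]
#5 0x3d→b15/s3 VC-HIT; vc=[19]
#6 0x4c→b19/s3 VC-HIT; vc=[15]
#7 0x6e→b27/s3 MISS; vc=[15,19]
#8 0x34→b13/s1 L1-HIT; vc=[15,19]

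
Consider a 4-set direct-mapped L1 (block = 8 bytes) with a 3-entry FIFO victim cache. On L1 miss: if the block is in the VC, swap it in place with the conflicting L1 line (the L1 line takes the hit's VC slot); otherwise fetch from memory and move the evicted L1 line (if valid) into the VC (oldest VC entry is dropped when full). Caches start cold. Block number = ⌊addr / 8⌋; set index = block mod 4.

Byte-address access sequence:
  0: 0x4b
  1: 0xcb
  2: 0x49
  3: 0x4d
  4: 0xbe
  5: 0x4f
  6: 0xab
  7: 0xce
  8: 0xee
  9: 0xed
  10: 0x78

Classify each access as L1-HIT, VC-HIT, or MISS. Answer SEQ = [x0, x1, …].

SEQ = [MISS, MISS, VC-HIT, L1-HIT, MISS, L1-HIT, MISS, VC-HIT, MISS, L1-HIT, MISS]

0: 0x4b (blk 9, set 1) → MISS  vc=[]
1: 0xcb (blk 25, set 1) → MISS  vc=[9]
2: 0x49 (blk 9, set 1) → VC-HIT  vc=[25]
3: 0x4d (blk 9, set 1) → L1-HIT  vc=[25]
4: 0xbe (blk 23, set 3) → MISS  vc=[25]
5: 0x4f (blk 9, set 1) → L1-HIT  vc=[25]
6: 0xab (blk 21, set 1) → MISS  vc=[25, 9]
7: 0xce (blk 25, set 1) → VC-HIT  vc=[21, 9]
8: 0xee (blk 29, set 1) → MISS  vc=[21, 9, 25]
9: 0xed (blk 29, set 1) → L1-HIT  vc=[21, 9, 25]
10: 0x78 (blk 15, set 3) → MISS  vc=[9, 25, 23]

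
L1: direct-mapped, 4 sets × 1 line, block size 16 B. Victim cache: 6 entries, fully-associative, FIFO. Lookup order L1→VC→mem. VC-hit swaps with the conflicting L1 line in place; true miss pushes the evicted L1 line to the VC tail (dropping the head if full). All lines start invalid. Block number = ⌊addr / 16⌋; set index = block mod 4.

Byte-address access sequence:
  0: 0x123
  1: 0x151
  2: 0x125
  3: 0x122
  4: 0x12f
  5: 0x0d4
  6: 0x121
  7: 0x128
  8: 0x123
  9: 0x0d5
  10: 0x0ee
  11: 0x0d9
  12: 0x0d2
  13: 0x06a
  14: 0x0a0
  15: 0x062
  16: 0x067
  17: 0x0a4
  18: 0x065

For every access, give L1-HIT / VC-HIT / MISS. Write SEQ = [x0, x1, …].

  [0] addr=0x123 blk=18 s=2: MISS | VC []
  [1] addr=0x151 blk=21 s=1: MISS | VC []
  [2] addr=0x125 blk=18 s=2: L1-HIT | VC []
  [3] addr=0x122 blk=18 s=2: L1-HIT | VC []
  [4] addr=0x12f blk=18 s=2: L1-HIT | VC []
  [5] addr=0xd4 blk=13 s=1: MISS | VC [21]
  [6] addr=0x121 blk=18 s=2: L1-HIT | VC [21]
  [7] addr=0x128 blk=18 s=2: L1-HIT | VC [21]
  [8] addr=0x123 blk=18 s=2: L1-HIT | VC [21]
  [9] addr=0xd5 blk=13 s=1: L1-HIT | VC [21]
  [10] addr=0xee blk=14 s=2: MISS | VC [21, 18]
  [11] addr=0xd9 blk=13 s=1: L1-HIT | VC [21, 18]
  [12] addr=0xd2 blk=13 s=1: L1-HIT | VC [21, 18]
  [13] addr=0x6a blk=6 s=2: MISS | VC [21, 18, 14]
  [14] addr=0xa0 blk=10 s=2: MISS | VC [21, 18, 14, 6]
  [15] addr=0x62 blk=6 s=2: VC-HIT | VC [21, 18, 14, 10]
  [16] addr=0x67 blk=6 s=2: L1-HIT | VC [21, 18, 14, 10]
  [17] addr=0xa4 blk=10 s=2: VC-HIT | VC [21, 18, 14, 6]
  [18] addr=0x65 blk=6 s=2: VC-HIT | VC [21, 18, 14, 10]

SEQ = [MISS, MISS, L1-HIT, L1-HIT, L1-HIT, MISS, L1-HIT, L1-HIT, L1-HIT, L1-HIT, MISS, L1-HIT, L1-HIT, MISS, MISS, VC-HIT, L1-HIT, VC-HIT, VC-HIT]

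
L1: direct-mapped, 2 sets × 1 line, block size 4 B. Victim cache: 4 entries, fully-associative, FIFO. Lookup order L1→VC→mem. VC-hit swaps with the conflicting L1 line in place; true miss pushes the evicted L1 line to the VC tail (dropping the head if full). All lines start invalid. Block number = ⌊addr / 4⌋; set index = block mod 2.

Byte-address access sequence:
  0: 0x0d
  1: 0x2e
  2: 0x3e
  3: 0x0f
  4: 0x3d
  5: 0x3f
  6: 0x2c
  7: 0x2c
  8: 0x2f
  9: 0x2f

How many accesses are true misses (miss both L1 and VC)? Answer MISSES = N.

0: 0xd (blk 3, set 1) → MISS  vc=[]
1: 0x2e (blk 11, set 1) → MISS  vc=[3]
2: 0x3e (blk 15, set 1) → MISS  vc=[3, 11]
3: 0xf (blk 3, set 1) → VC-HIT  vc=[15, 11]
4: 0x3d (blk 15, set 1) → VC-HIT  vc=[3, 11]
5: 0x3f (blk 15, set 1) → L1-HIT  vc=[3, 11]
6: 0x2c (blk 11, set 1) → VC-HIT  vc=[3, 15]
7: 0x2c (blk 11, set 1) → L1-HIT  vc=[3, 15]
8: 0x2f (blk 11, set 1) → L1-HIT  vc=[3, 15]
9: 0x2f (blk 11, set 1) → L1-HIT  vc=[3, 15]

MISSES = 3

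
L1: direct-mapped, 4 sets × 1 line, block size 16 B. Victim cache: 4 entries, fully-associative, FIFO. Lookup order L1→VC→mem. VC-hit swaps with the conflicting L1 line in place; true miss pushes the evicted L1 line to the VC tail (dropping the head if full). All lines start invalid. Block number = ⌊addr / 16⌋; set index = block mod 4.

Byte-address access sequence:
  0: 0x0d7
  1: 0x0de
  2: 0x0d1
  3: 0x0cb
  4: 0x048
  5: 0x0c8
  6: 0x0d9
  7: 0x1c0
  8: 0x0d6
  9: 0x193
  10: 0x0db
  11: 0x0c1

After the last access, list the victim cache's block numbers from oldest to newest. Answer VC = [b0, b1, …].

VC = [4, 28, 25]

0: 0xd7 (blk 13, set 1) → MISS  vc=[]
1: 0xde (blk 13, set 1) → L1-HIT  vc=[]
2: 0xd1 (blk 13, set 1) → L1-HIT  vc=[]
3: 0xcb (blk 12, set 0) → MISS  vc=[]
4: 0x48 (blk 4, set 0) → MISS  vc=[12]
5: 0xc8 (blk 12, set 0) → VC-HIT  vc=[4]
6: 0xd9 (blk 13, set 1) → L1-HIT  vc=[4]
7: 0x1c0 (blk 28, set 0) → MISS  vc=[4, 12]
8: 0xd6 (blk 13, set 1) → L1-HIT  vc=[4, 12]
9: 0x193 (blk 25, set 1) → MISS  vc=[4, 12, 13]
10: 0xdb (blk 13, set 1) → VC-HIT  vc=[4, 12, 25]
11: 0xc1 (blk 12, set 0) → VC-HIT  vc=[4, 28, 25]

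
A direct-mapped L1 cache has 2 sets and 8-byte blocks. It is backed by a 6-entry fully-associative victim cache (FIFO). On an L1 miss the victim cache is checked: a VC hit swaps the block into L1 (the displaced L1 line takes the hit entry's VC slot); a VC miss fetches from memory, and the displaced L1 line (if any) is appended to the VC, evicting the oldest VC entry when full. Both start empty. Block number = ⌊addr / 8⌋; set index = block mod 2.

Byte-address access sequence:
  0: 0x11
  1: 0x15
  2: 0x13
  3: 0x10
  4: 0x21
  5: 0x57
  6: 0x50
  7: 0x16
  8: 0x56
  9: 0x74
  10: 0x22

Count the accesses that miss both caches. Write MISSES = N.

MISSES = 4

#0 0x11→b2/s0 MISS; vc=[]
#1 0x15→b2/s0 L1-HIT; vc=[]
#2 0x13→b2/s0 L1-HIT; vc=[]
#3 0x10→b2/s0 L1-HIT; vc=[]
#4 0x21→b4/s0 MISS; vc=[2]
#5 0x57→b10/s0 MISS; vc=[2,4]
#6 0x50→b10/s0 L1-HIT; vc=[2,4]
#7 0x16→b2/s0 VC-HIT; vc=[10,4]
#8 0x56→b10/s0 VC-HIT; vc=[2,4]
#9 0x74→b14/s0 MISS; vc=[2,4,10]
#10 0x22→b4/s0 VC-HIT; vc=[2,14,10]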